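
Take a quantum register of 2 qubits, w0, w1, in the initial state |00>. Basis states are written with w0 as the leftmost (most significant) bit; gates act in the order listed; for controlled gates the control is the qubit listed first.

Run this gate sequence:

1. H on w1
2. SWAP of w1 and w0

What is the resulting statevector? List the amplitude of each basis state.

The resulting statevector has amplitude sqrt(2)/2 on |00>, 0 on |01>, sqrt(2)/2 on |10>, 0 on |11>.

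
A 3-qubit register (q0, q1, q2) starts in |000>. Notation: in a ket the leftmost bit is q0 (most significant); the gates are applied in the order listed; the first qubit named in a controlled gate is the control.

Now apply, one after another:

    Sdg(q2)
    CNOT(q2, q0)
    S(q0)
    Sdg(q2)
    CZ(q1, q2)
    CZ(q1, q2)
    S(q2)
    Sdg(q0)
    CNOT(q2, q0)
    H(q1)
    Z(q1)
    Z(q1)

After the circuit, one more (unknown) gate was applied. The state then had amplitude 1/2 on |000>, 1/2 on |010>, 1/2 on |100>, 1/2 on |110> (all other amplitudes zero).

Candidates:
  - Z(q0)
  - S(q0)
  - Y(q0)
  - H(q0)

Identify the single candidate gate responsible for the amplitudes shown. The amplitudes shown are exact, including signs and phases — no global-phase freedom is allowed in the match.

The applied gate was H(q0). Key observation: steps 2-9 multiply out to the identity, so the circuit reduces to the remaining gates.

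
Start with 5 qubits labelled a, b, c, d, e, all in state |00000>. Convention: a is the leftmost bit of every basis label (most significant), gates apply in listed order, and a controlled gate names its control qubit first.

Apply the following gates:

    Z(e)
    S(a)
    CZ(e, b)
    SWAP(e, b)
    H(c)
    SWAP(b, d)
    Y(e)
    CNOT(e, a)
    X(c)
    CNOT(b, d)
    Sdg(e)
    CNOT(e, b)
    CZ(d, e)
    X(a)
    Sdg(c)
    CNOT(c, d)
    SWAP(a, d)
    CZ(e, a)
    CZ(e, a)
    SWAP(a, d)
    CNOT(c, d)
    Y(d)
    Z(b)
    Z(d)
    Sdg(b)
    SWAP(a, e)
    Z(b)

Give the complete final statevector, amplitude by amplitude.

The resulting statevector has amplitude -sqrt(2)/2 on |11010>, sqrt(2)*I/2 on |11110>, and 0 on every other basis state.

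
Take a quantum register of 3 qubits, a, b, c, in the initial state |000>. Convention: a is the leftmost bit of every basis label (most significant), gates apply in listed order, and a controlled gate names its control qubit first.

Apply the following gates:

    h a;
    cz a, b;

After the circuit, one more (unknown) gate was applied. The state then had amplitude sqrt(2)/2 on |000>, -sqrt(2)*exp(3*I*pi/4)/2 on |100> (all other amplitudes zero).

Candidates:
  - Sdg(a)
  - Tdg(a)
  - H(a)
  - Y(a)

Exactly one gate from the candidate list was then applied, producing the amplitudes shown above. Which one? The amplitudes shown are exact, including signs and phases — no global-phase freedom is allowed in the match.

It was Tdg(a) that produced the state shown.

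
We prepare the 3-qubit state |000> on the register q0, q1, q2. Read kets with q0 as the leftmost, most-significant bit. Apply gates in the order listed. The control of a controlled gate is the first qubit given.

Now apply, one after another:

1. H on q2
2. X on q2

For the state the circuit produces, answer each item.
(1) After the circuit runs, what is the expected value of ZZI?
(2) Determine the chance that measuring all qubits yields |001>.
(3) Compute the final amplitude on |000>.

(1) The expectation value of ZZI is 1.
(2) The probability of measuring |001> is 1/2.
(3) |000> carries amplitude sqrt(2)/2 in the final state.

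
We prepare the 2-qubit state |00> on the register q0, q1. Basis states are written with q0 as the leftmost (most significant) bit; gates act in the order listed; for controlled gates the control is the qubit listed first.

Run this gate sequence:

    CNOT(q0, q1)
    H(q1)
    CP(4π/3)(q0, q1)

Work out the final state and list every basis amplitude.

After the circuit, the state carries amplitude sqrt(2)/2 on |00>, sqrt(2)/2 on |01>, 0 on |10>, 0 on |11>.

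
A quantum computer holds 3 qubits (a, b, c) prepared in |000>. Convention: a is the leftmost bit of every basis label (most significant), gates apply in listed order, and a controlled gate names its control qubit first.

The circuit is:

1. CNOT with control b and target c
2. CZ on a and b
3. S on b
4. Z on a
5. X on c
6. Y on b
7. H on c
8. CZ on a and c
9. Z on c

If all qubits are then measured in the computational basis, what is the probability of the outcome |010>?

The probability of measuring |010> is 1/2.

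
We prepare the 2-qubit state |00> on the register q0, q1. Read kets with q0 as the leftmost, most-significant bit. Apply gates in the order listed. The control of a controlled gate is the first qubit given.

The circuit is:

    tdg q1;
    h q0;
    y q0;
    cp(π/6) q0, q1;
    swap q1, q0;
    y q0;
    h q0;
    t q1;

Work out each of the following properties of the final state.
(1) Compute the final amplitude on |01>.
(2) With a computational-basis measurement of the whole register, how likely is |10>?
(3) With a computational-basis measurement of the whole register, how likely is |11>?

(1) |01> carries amplitude -exp(I*pi/4)/2 in the final state.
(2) A full measurement returns |10> with probability 1/4.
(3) A full measurement returns |11> with probability 1/4.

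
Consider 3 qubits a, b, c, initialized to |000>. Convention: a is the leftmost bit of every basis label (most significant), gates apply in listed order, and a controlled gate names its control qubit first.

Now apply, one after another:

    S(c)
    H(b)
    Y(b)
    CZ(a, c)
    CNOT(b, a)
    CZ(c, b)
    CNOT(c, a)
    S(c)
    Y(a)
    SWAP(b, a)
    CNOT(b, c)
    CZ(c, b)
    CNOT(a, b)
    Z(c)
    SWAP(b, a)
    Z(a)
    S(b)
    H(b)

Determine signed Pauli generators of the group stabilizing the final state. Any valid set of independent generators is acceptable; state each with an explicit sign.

The final state is stabilized by the group generated by -IXZ, -IZY, -ZII; other independent generating sets are equally valid.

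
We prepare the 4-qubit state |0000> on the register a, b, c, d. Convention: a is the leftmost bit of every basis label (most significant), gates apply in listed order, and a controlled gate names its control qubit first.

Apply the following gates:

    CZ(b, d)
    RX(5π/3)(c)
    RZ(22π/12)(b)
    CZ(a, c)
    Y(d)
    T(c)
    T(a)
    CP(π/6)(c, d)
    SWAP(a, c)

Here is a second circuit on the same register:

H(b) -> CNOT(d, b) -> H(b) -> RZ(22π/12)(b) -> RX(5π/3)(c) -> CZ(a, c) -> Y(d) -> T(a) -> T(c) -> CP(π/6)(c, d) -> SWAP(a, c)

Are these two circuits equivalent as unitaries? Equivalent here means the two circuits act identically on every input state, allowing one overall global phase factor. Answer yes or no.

Yes — the two circuits implement the same unitary up to a global phase.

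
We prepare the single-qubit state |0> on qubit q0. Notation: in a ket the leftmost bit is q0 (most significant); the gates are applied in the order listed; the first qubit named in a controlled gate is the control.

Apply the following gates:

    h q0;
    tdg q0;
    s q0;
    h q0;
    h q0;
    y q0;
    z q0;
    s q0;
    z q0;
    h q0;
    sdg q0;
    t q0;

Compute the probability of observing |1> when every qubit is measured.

A full measurement returns |1> with probability sqrt(2)/4 + 1/2.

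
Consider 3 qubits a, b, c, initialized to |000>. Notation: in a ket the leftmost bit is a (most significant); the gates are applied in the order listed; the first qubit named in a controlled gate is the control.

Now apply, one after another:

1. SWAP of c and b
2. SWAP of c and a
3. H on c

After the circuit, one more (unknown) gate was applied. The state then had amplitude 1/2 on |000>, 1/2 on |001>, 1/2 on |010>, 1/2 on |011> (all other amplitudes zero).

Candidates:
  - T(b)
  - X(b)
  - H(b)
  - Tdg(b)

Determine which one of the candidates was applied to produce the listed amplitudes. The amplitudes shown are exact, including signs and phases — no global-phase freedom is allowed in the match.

It was H(b) that produced the state shown.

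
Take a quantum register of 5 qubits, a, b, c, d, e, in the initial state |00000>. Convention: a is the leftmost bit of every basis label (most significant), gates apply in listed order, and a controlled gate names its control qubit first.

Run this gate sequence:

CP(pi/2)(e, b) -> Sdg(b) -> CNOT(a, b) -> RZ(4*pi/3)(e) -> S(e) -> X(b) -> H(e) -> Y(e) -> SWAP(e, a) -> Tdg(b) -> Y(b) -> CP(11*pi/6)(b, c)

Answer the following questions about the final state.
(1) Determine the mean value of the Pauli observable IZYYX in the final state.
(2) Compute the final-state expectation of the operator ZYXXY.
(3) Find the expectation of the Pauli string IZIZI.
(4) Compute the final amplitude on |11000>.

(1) The expectation value of IZYYX is 0.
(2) In the final state, ZYXXY has expectation 0.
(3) The expectation value of IZIZI is 1.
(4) The amplitude on |11000> is 0.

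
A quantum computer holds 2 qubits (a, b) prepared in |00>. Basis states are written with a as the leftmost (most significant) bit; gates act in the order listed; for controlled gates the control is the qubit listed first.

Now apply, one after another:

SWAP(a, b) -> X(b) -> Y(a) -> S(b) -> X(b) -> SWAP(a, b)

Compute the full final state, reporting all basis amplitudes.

The final amplitudes are -1 on |01>, and 0 on every other basis state.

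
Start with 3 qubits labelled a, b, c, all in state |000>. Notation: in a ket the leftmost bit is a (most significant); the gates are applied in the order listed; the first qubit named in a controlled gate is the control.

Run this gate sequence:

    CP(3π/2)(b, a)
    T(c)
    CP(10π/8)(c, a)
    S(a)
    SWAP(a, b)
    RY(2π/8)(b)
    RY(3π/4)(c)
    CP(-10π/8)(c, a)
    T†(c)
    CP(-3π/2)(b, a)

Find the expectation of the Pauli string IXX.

In the final state, IXX has expectation sqrt(2)/4.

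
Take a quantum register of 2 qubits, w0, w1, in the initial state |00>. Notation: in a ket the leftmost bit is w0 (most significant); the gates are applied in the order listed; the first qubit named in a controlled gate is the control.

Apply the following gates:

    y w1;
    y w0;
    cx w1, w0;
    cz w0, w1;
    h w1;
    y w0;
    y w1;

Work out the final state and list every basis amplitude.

After the circuit, the state carries amplitude 0 on |00>, 0 on |01>, sqrt(2)/2 on |10>, sqrt(2)/2 on |11>.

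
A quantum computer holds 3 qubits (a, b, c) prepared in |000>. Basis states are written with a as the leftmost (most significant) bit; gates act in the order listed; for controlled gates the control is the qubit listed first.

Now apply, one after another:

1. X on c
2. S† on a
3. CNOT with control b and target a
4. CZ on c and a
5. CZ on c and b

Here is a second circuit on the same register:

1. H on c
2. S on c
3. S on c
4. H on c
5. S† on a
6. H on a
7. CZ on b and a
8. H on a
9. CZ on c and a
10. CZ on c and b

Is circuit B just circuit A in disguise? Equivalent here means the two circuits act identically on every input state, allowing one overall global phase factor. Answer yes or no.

Yes — the two circuits implement the same unitary up to a global phase.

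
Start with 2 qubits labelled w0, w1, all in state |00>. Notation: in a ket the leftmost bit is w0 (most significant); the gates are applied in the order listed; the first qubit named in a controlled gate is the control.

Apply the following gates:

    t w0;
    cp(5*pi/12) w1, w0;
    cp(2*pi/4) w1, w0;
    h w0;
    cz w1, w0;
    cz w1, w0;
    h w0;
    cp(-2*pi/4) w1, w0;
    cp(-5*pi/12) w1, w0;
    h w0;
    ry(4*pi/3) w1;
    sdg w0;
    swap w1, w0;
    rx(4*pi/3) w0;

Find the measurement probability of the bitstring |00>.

Outcome |00> occurs with probability 5/16. Key observation: steps 2-9 multiply out to the identity, so the circuit reduces to the remaining gates.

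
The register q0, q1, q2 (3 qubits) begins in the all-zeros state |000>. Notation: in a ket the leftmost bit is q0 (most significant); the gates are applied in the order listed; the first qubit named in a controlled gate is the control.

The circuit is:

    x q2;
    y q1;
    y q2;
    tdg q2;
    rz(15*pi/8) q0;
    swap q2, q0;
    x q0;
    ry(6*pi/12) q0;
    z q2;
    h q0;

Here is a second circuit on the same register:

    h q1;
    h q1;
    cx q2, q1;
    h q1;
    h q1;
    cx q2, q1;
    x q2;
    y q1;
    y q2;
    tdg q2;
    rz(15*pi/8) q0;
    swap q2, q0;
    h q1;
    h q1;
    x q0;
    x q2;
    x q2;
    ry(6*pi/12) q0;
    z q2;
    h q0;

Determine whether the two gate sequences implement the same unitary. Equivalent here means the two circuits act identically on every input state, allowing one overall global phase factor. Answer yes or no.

Yes: on every input state the two circuits agree up to one overall phase factor.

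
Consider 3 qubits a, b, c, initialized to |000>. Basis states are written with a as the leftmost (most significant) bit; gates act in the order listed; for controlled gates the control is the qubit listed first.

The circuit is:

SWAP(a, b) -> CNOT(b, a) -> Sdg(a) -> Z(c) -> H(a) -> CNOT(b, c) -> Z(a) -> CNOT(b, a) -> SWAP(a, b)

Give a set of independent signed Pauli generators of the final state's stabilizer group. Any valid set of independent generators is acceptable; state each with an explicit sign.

One valid set of independent stabilizer generators is -IXI, +ZII, +IIZ (any independent generating set of the same group is equally correct).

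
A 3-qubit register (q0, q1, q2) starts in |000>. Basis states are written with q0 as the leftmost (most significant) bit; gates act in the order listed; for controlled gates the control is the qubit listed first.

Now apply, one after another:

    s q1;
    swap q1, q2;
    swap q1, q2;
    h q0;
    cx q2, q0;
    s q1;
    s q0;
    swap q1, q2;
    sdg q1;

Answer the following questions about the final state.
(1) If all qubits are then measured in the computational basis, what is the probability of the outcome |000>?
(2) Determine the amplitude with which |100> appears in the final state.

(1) Outcome |000> occurs with probability 1/2.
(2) The final state's coefficient on |100> equals sqrt(2)*I/2.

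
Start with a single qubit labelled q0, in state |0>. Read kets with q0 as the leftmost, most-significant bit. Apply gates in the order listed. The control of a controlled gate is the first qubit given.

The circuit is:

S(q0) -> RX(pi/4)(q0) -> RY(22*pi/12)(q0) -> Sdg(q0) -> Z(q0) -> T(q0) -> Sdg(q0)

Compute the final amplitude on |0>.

The amplitude on |0> is -sqrt(6*sqrt(2) + 12)/8 - sqrt(2*sqrt(2) + 4)/8 - I*sqrt(4 - 2*sqrt(2))/8 + I*sqrt(12 - 6*sqrt(2))/8.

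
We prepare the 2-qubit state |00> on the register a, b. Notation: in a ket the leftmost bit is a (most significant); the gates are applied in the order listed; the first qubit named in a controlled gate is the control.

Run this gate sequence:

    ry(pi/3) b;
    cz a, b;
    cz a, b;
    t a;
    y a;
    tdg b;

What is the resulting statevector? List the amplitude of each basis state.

After the circuit, the state carries amplitude 0 on |00>, 0 on |01>, sqrt(3)*I/2 on |10>, exp(I*pi/4)/2 on |11>.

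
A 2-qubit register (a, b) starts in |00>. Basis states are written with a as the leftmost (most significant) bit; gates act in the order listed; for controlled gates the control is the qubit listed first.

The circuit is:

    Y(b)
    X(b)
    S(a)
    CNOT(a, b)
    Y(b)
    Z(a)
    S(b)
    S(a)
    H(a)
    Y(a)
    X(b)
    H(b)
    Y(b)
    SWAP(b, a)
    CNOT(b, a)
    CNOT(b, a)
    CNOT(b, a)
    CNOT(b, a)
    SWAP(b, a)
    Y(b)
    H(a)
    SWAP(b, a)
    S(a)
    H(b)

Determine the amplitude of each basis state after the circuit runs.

The resulting statevector has amplitude -1/2 on |00>, 1/2 on |01>, -I/2 on |10>, I/2 on |11>. Key observation: the block from step 13 through step 20 cancels to the identity and can be dropped.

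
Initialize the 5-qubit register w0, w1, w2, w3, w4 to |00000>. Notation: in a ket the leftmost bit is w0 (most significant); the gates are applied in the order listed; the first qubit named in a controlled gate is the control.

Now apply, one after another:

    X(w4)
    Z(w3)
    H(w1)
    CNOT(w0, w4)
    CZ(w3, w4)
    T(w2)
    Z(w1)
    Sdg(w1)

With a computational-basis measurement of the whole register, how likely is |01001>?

A full measurement returns |01001> with probability 1/2.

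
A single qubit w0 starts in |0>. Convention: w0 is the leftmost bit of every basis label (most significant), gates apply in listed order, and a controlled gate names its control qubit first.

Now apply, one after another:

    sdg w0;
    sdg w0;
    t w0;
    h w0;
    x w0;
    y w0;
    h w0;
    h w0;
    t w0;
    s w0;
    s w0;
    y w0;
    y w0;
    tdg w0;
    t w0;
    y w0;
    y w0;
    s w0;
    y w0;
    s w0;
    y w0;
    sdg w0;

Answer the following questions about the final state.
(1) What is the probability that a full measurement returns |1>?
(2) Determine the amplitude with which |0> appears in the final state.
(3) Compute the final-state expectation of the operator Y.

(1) The probability of measuring |1> is 1/2. Key observation: gates 12-17 undo each other exactly, leaving only the rest of the circuit to track.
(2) The amplitude on |0> is sqrt(2)/2.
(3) The expectation value of Y is -sqrt(2)/2.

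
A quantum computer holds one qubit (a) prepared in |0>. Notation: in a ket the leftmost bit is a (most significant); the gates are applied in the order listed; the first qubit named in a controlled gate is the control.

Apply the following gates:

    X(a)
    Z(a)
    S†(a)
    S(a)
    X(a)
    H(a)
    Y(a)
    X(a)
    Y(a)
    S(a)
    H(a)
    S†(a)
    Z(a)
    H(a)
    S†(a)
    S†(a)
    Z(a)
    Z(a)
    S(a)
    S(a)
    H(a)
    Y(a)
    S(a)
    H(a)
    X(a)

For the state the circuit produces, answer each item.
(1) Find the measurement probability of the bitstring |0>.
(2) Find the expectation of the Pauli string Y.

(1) A full measurement returns |0> with probability 1/2. Key observation: gates 16-19 undo each other exactly, leaving only the rest of the circuit to track.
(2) The observable Y averages to -1.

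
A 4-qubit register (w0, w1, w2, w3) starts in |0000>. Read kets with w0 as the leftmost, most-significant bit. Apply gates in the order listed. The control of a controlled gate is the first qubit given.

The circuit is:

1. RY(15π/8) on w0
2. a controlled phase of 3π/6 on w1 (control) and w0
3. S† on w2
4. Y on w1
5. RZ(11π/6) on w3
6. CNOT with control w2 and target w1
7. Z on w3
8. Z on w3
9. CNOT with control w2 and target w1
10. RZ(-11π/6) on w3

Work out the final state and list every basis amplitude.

The final amplitudes are -I*cos(pi/16) on |0100>, I*sin(pi/16) on |1100>, and 0 on every other basis state. Key observation: the block from step 5 through step 10 cancels to the identity and can be dropped.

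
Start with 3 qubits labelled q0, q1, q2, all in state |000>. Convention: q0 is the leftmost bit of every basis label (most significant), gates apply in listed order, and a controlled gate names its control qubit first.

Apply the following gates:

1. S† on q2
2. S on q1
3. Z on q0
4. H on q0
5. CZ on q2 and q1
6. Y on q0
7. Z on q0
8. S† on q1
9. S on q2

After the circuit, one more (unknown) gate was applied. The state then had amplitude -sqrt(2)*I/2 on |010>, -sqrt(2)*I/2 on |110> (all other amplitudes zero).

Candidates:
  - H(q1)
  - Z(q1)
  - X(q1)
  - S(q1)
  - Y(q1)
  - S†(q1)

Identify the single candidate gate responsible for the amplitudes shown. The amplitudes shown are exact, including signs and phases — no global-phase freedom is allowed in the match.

The unique candidate consistent with the amplitudes is X(q1).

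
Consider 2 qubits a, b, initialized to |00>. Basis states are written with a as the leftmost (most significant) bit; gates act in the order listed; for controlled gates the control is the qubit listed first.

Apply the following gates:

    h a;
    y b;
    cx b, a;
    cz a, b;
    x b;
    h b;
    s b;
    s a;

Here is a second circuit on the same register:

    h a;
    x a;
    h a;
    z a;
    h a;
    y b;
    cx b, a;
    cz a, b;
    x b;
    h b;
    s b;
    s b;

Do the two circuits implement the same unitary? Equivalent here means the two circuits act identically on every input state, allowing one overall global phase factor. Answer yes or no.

No: there is an input state on which the two circuits produce genuinely different outputs (not merely differing by a phase).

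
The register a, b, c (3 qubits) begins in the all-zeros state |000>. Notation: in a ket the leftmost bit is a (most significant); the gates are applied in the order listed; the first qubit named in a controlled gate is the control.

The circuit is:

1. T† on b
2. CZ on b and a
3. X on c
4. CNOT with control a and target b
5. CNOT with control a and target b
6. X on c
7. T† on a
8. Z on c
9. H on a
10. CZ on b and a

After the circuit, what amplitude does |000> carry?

The amplitude on |000> is sqrt(2)/2. Key observation: gates 3-6 undo each other exactly, leaving only the rest of the circuit to track.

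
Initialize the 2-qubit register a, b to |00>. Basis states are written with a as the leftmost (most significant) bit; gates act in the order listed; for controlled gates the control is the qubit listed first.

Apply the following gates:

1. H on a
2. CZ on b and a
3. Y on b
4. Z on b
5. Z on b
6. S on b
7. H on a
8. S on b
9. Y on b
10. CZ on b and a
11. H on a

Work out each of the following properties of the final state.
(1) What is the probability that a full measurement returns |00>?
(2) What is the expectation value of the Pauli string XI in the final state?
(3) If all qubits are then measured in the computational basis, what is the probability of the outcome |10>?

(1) The probability of measuring |00> is 1/2.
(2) The expectation value of XI is 1.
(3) Outcome |10> occurs with probability 1/2.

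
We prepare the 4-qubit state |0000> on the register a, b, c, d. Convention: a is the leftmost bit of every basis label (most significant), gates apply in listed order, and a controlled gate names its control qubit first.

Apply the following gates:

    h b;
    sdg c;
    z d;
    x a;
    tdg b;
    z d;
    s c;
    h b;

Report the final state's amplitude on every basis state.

The resulting statevector has amplitude 1/2 - exp(3*I*pi/4)/2 on |1000>, 1/2 + exp(3*I*pi/4)/2 on |1100>, and 0 on every other basis state.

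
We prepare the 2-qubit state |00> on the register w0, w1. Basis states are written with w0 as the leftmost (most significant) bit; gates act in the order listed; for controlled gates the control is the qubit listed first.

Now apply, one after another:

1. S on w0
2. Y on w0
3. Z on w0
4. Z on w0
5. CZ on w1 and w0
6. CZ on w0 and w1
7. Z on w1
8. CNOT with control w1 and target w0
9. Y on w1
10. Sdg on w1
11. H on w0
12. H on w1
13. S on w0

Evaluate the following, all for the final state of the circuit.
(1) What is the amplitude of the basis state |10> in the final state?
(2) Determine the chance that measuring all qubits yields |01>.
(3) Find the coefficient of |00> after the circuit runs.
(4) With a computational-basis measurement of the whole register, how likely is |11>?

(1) |10> carries amplitude 1/2 in the final state.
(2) Outcome |01> occurs with probability 1/4.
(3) |00> carries amplitude I/2 in the final state.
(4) A full measurement returns |11> with probability 1/4.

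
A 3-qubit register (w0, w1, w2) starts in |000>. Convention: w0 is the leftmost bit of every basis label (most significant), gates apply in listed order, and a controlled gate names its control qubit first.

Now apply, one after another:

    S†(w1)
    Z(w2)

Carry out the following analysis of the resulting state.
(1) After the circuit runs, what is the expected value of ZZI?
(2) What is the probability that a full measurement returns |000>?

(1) The expectation value of ZZI is 1.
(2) A full measurement returns |000> with probability 1.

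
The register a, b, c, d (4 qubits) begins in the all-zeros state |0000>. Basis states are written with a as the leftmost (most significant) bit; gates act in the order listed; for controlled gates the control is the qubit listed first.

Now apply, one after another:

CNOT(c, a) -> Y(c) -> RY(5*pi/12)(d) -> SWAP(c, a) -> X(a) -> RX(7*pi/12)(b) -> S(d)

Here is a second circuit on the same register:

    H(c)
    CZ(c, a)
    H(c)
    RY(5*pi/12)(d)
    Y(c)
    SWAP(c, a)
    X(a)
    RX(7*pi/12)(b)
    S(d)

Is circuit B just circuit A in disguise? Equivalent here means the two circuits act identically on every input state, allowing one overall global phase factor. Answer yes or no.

No, they are not equivalent — no single phase factor reconciles the two unitaries.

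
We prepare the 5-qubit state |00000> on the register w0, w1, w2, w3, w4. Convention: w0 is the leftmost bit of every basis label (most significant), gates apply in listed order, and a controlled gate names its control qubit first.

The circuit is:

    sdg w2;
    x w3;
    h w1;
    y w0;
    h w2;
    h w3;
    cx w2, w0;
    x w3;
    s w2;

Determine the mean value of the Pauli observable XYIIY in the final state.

The expectation value of XYIIY is 0.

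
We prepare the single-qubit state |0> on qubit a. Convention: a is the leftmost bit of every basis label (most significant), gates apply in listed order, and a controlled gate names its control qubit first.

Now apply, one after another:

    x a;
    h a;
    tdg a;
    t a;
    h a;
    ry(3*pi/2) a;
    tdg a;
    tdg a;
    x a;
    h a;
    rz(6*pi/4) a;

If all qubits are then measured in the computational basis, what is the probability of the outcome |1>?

Outcome |1> occurs with probability 1/2.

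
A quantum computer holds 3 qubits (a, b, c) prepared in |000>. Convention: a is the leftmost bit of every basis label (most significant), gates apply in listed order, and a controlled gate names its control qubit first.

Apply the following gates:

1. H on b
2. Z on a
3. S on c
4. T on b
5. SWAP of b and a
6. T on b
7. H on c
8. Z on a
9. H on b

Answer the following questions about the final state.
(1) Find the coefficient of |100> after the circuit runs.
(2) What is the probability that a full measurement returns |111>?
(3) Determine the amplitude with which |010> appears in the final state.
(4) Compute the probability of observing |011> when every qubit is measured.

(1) The amplitude on |100> is -sqrt(2)*exp(I*pi/4)/4.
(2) A full measurement returns |111> with probability 1/8.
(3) The amplitude on |010> is sqrt(2)/4.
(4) The probability of measuring |011> is 1/8.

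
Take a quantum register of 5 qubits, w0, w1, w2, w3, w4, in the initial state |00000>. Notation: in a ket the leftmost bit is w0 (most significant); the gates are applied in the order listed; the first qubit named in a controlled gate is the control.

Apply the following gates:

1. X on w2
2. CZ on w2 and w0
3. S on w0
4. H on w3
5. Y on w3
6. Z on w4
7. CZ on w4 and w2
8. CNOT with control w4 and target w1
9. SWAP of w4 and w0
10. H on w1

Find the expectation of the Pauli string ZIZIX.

The observable ZIZIX averages to 0.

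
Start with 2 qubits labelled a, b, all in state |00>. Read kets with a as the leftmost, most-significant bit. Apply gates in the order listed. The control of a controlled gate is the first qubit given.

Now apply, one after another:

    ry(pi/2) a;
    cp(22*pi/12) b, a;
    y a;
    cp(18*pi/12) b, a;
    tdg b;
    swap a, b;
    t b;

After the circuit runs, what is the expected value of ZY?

In the final state, ZY has expectation -sqrt(2)/2.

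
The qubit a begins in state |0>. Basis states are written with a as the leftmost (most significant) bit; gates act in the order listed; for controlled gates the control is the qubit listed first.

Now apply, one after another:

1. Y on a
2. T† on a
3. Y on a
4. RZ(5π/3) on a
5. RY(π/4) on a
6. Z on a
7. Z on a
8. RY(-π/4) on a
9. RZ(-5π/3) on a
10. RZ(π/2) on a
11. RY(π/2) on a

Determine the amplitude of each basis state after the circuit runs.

The final amplitudes are -sqrt(2)*I/2 on |0>, -sqrt(2)*I/2 on |1>. Key observation: steps 4-9 multiply out to the identity, so the circuit reduces to the remaining gates.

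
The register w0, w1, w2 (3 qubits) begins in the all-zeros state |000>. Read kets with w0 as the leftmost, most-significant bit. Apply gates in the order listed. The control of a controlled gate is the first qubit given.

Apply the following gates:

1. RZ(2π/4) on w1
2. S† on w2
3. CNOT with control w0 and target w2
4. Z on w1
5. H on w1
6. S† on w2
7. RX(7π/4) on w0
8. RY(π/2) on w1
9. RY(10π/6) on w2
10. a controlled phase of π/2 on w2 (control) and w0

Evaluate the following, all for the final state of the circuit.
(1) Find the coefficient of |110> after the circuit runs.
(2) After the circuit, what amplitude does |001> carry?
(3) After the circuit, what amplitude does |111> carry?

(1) |110> carries amplitude sqrt(6 - 3*sqrt(2))*exp(I*pi/4)/4 in the final state.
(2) The final state's coefficient on |001> equals 0.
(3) The final state's coefficient on |111> equals -sqrt(2 - sqrt(2))*exp(3*I*pi/4)/4.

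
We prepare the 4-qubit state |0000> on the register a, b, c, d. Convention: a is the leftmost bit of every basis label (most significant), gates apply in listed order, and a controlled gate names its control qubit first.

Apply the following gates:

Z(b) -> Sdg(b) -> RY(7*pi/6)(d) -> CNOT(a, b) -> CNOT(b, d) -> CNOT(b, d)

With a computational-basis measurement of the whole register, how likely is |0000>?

A full measurement returns |0000> with probability 1/2 - sqrt(3)/4. Key observation: the block from step 5 through step 6 cancels to the identity and can be dropped.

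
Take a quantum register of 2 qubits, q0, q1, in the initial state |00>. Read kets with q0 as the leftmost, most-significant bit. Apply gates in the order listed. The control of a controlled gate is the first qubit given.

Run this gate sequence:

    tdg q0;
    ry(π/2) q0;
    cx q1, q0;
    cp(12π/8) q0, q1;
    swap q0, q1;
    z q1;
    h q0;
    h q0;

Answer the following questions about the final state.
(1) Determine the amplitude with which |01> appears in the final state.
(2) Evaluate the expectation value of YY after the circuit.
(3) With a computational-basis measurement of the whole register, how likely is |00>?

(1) |01> carries amplitude -sqrt(2)/2 in the final state.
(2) The expectation value of YY is 0.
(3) A full measurement returns |00> with probability 1/2.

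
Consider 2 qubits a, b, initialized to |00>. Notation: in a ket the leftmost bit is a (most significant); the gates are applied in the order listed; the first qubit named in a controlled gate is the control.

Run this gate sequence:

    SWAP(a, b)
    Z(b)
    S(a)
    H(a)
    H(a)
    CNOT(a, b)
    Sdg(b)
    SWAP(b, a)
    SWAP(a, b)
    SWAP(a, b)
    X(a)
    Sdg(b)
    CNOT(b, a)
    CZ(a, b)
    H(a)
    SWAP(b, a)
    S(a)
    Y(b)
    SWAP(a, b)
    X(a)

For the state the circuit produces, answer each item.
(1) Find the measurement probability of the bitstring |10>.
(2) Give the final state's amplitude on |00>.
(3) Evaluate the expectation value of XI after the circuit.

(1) A full measurement returns |10> with probability 1/2. Key observation: steps 9-10 multiply out to the identity, so the circuit reduces to the remaining gates.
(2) The amplitude on |00> is sqrt(2)*I/2.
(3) In the final state, XI has expectation 1.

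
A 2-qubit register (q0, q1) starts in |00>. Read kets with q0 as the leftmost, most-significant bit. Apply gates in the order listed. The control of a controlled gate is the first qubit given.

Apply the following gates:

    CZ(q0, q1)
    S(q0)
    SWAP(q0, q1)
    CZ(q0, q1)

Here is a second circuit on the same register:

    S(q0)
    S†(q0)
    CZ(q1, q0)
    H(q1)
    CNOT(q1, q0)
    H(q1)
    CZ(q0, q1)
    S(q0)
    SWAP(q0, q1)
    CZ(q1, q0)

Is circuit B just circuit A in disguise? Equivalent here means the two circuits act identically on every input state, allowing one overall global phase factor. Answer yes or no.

No, they are not equivalent — no single phase factor reconciles the two unitaries.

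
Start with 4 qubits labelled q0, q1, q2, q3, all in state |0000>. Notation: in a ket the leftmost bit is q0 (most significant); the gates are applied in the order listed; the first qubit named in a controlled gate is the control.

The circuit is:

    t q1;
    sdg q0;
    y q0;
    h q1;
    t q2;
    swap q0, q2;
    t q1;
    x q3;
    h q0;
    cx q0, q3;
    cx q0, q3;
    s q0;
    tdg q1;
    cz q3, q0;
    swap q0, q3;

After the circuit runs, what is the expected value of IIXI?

The observable IIXI averages to 0. Key observation: gates 10-11 undo each other exactly, leaving only the rest of the circuit to track.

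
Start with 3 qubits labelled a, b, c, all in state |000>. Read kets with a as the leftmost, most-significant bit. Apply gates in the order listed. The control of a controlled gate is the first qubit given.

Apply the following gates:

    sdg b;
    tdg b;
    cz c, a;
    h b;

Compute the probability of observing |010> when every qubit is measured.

Outcome |010> occurs with probability 1/2.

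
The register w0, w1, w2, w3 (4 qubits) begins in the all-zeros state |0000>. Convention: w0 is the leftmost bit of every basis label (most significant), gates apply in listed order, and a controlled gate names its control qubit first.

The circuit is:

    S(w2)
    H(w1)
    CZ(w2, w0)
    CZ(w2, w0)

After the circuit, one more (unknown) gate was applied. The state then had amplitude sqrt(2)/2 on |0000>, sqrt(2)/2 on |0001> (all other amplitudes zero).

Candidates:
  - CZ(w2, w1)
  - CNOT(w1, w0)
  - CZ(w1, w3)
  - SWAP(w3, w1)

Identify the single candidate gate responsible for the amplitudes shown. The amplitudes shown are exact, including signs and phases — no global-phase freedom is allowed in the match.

It was SWAP(w3, w1) that produced the state shown. Key observation: steps 3-4 multiply out to the identity, so the circuit reduces to the remaining gates.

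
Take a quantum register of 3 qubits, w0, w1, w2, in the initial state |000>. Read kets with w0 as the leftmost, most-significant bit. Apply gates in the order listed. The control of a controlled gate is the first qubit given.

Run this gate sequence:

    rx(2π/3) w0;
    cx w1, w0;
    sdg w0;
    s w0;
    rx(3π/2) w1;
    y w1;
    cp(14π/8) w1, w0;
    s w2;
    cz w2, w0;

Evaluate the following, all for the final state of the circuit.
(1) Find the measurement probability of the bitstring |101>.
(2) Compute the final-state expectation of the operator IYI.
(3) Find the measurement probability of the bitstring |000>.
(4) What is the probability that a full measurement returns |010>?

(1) A full measurement returns |101> with probability 0.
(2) The expectation value of IYI is 1/4 + 3*sqrt(2)/8.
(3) Outcome |000> occurs with probability 1/8.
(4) The probability of measuring |010> is 1/8.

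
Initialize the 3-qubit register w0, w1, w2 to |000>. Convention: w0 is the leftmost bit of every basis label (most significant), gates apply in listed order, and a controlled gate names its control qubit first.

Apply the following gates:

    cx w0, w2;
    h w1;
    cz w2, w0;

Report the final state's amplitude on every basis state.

After the circuit, the state carries amplitude sqrt(2)/2 on |000>, sqrt(2)/2 on |010>, and 0 on every other basis state.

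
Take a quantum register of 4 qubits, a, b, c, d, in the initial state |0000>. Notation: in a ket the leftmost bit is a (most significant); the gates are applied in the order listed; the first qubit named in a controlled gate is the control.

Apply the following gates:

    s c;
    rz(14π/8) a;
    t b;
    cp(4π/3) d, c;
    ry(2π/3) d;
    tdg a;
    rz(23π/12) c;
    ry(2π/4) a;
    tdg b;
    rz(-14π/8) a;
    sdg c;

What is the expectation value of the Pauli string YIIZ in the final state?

In the final state, YIIZ has expectation -sqrt(2)/4.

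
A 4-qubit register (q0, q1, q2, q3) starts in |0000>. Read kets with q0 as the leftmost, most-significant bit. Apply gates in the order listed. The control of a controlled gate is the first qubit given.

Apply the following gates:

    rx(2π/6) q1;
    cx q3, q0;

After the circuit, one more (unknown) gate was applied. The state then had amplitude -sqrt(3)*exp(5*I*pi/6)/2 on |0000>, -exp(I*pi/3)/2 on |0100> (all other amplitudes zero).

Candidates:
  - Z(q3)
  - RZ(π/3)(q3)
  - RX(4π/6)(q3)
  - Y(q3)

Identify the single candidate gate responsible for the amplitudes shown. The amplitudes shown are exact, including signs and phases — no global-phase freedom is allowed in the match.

The applied gate was RZ(π/3)(q3).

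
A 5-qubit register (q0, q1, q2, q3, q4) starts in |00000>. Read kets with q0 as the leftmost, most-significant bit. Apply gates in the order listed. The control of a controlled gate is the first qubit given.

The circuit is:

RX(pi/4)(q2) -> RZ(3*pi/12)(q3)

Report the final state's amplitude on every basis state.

The resulting statevector has amplitude -sqrt(sqrt(2) + 2)*exp(7*I*pi/8)/2 on |00000>, -sqrt(2 - sqrt(2))*exp(3*I*pi/8)/2 on |00100>, and 0 on every other basis state.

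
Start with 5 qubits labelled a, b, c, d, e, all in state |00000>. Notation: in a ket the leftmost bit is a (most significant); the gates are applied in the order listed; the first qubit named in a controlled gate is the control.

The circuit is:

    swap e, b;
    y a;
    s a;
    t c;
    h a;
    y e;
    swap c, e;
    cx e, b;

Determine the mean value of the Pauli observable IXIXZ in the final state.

The expectation value of IXIXZ is 0.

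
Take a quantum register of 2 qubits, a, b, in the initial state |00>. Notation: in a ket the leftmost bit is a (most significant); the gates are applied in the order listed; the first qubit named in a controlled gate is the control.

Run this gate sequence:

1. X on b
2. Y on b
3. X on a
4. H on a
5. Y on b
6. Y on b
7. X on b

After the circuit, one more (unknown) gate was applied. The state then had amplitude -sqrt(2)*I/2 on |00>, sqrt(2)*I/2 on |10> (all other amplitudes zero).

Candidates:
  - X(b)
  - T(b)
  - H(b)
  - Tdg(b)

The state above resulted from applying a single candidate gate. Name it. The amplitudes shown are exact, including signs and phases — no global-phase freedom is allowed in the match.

It was X(b) that produced the state shown.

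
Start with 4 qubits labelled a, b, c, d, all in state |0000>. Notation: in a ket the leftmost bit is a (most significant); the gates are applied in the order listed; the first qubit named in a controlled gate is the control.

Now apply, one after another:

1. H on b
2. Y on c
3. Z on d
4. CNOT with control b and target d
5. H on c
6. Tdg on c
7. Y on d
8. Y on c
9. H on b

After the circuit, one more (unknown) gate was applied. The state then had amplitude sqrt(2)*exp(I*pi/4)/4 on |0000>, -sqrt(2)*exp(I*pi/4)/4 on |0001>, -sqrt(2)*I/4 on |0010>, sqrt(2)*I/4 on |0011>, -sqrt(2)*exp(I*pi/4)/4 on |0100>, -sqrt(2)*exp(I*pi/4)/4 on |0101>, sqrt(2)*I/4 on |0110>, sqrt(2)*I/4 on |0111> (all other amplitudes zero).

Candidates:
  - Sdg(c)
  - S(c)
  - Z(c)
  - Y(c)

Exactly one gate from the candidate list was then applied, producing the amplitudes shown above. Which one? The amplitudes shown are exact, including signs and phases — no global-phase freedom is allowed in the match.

It was Z(c) that produced the state shown.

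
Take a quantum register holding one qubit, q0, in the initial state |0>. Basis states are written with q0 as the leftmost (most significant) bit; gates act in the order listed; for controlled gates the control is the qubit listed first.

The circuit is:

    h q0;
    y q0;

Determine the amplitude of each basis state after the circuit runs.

The final amplitudes are -sqrt(2)*I/2 on |0>, sqrt(2)*I/2 on |1>.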